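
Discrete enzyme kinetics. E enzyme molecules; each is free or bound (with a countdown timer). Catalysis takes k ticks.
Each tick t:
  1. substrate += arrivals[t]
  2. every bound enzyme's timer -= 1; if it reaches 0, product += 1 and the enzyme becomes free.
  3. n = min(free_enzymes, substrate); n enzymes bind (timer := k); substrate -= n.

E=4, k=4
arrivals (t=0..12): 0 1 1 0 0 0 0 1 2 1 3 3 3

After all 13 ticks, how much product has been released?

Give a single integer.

t=0: arr=0 -> substrate=0 bound=0 product=0
t=1: arr=1 -> substrate=0 bound=1 product=0
t=2: arr=1 -> substrate=0 bound=2 product=0
t=3: arr=0 -> substrate=0 bound=2 product=0
t=4: arr=0 -> substrate=0 bound=2 product=0
t=5: arr=0 -> substrate=0 bound=1 product=1
t=6: arr=0 -> substrate=0 bound=0 product=2
t=7: arr=1 -> substrate=0 bound=1 product=2
t=8: arr=2 -> substrate=0 bound=3 product=2
t=9: arr=1 -> substrate=0 bound=4 product=2
t=10: arr=3 -> substrate=3 bound=4 product=2
t=11: arr=3 -> substrate=5 bound=4 product=3
t=12: arr=3 -> substrate=6 bound=4 product=5

Answer: 5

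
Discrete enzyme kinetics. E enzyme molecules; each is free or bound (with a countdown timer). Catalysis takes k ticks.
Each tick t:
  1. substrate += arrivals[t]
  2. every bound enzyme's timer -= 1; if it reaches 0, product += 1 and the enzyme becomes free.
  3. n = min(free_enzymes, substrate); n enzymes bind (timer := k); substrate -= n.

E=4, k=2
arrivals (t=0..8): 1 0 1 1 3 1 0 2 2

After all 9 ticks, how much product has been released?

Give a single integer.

t=0: arr=1 -> substrate=0 bound=1 product=0
t=1: arr=0 -> substrate=0 bound=1 product=0
t=2: arr=1 -> substrate=0 bound=1 product=1
t=3: arr=1 -> substrate=0 bound=2 product=1
t=4: arr=3 -> substrate=0 bound=4 product=2
t=5: arr=1 -> substrate=0 bound=4 product=3
t=6: arr=0 -> substrate=0 bound=1 product=6
t=7: arr=2 -> substrate=0 bound=2 product=7
t=8: arr=2 -> substrate=0 bound=4 product=7

Answer: 7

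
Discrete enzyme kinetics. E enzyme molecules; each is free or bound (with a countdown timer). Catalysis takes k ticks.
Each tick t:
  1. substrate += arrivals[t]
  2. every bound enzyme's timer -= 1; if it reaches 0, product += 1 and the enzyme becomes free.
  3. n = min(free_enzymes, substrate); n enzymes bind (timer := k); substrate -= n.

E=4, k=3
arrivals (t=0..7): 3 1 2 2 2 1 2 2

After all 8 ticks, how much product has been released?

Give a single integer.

Answer: 8

Derivation:
t=0: arr=3 -> substrate=0 bound=3 product=0
t=1: arr=1 -> substrate=0 bound=4 product=0
t=2: arr=2 -> substrate=2 bound=4 product=0
t=3: arr=2 -> substrate=1 bound=4 product=3
t=4: arr=2 -> substrate=2 bound=4 product=4
t=5: arr=1 -> substrate=3 bound=4 product=4
t=6: arr=2 -> substrate=2 bound=4 product=7
t=7: arr=2 -> substrate=3 bound=4 product=8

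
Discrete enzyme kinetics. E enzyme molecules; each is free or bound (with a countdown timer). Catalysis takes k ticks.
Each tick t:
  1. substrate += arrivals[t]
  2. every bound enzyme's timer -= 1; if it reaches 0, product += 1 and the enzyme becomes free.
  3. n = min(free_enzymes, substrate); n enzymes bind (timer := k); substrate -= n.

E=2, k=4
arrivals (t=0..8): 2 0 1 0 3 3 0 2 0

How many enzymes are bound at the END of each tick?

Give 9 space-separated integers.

t=0: arr=2 -> substrate=0 bound=2 product=0
t=1: arr=0 -> substrate=0 bound=2 product=0
t=2: arr=1 -> substrate=1 bound=2 product=0
t=3: arr=0 -> substrate=1 bound=2 product=0
t=4: arr=3 -> substrate=2 bound=2 product=2
t=5: arr=3 -> substrate=5 bound=2 product=2
t=6: arr=0 -> substrate=5 bound=2 product=2
t=7: arr=2 -> substrate=7 bound=2 product=2
t=8: arr=0 -> substrate=5 bound=2 product=4

Answer: 2 2 2 2 2 2 2 2 2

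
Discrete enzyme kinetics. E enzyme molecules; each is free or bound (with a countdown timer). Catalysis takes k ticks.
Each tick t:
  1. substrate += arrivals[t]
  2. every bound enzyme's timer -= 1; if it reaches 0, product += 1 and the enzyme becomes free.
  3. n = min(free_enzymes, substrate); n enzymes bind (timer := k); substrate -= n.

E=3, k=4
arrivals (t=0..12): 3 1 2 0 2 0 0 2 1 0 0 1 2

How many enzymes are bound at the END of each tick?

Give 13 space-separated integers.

Answer: 3 3 3 3 3 3 3 3 3 3 3 3 3

Derivation:
t=0: arr=3 -> substrate=0 bound=3 product=0
t=1: arr=1 -> substrate=1 bound=3 product=0
t=2: arr=2 -> substrate=3 bound=3 product=0
t=3: arr=0 -> substrate=3 bound=3 product=0
t=4: arr=2 -> substrate=2 bound=3 product=3
t=5: arr=0 -> substrate=2 bound=3 product=3
t=6: arr=0 -> substrate=2 bound=3 product=3
t=7: arr=2 -> substrate=4 bound=3 product=3
t=8: arr=1 -> substrate=2 bound=3 product=6
t=9: arr=0 -> substrate=2 bound=3 product=6
t=10: arr=0 -> substrate=2 bound=3 product=6
t=11: arr=1 -> substrate=3 bound=3 product=6
t=12: arr=2 -> substrate=2 bound=3 product=9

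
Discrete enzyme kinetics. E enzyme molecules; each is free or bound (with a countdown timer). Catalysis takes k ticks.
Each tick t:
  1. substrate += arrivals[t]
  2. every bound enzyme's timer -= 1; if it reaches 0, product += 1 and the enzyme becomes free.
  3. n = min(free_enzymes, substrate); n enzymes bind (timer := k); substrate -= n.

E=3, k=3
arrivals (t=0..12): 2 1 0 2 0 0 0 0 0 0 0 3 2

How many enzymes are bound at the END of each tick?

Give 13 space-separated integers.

Answer: 2 3 3 3 2 2 0 0 0 0 0 3 3

Derivation:
t=0: arr=2 -> substrate=0 bound=2 product=0
t=1: arr=1 -> substrate=0 bound=3 product=0
t=2: arr=0 -> substrate=0 bound=3 product=0
t=3: arr=2 -> substrate=0 bound=3 product=2
t=4: arr=0 -> substrate=0 bound=2 product=3
t=5: arr=0 -> substrate=0 bound=2 product=3
t=6: arr=0 -> substrate=0 bound=0 product=5
t=7: arr=0 -> substrate=0 bound=0 product=5
t=8: arr=0 -> substrate=0 bound=0 product=5
t=9: arr=0 -> substrate=0 bound=0 product=5
t=10: arr=0 -> substrate=0 bound=0 product=5
t=11: arr=3 -> substrate=0 bound=3 product=5
t=12: arr=2 -> substrate=2 bound=3 product=5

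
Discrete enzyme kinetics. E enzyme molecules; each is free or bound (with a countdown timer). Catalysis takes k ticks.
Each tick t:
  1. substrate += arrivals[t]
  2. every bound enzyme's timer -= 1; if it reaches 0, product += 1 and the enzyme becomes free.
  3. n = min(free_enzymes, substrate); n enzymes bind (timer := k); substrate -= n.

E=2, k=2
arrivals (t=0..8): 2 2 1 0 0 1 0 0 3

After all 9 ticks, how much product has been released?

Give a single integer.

t=0: arr=2 -> substrate=0 bound=2 product=0
t=1: arr=2 -> substrate=2 bound=2 product=0
t=2: arr=1 -> substrate=1 bound=2 product=2
t=3: arr=0 -> substrate=1 bound=2 product=2
t=4: arr=0 -> substrate=0 bound=1 product=4
t=5: arr=1 -> substrate=0 bound=2 product=4
t=6: arr=0 -> substrate=0 bound=1 product=5
t=7: arr=0 -> substrate=0 bound=0 product=6
t=8: arr=3 -> substrate=1 bound=2 product=6

Answer: 6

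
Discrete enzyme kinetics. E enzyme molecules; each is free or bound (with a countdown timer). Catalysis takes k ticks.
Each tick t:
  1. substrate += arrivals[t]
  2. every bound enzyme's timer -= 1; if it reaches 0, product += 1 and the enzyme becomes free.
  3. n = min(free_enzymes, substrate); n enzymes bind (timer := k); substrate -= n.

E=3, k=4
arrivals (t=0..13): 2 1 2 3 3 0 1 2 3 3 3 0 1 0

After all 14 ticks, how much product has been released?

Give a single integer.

t=0: arr=2 -> substrate=0 bound=2 product=0
t=1: arr=1 -> substrate=0 bound=3 product=0
t=2: arr=2 -> substrate=2 bound=3 product=0
t=3: arr=3 -> substrate=5 bound=3 product=0
t=4: arr=3 -> substrate=6 bound=3 product=2
t=5: arr=0 -> substrate=5 bound=3 product=3
t=6: arr=1 -> substrate=6 bound=3 product=3
t=7: arr=2 -> substrate=8 bound=3 product=3
t=8: arr=3 -> substrate=9 bound=3 product=5
t=9: arr=3 -> substrate=11 bound=3 product=6
t=10: arr=3 -> substrate=14 bound=3 product=6
t=11: arr=0 -> substrate=14 bound=3 product=6
t=12: arr=1 -> substrate=13 bound=3 product=8
t=13: arr=0 -> substrate=12 bound=3 product=9

Answer: 9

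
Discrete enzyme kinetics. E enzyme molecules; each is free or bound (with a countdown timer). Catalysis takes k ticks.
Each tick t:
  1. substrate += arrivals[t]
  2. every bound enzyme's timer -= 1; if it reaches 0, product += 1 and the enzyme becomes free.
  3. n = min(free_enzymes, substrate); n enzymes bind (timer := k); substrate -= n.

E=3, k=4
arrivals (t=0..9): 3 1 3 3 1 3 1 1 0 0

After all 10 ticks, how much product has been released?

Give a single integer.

t=0: arr=3 -> substrate=0 bound=3 product=0
t=1: arr=1 -> substrate=1 bound=3 product=0
t=2: arr=3 -> substrate=4 bound=3 product=0
t=3: arr=3 -> substrate=7 bound=3 product=0
t=4: arr=1 -> substrate=5 bound=3 product=3
t=5: arr=3 -> substrate=8 bound=3 product=3
t=6: arr=1 -> substrate=9 bound=3 product=3
t=7: arr=1 -> substrate=10 bound=3 product=3
t=8: arr=0 -> substrate=7 bound=3 product=6
t=9: arr=0 -> substrate=7 bound=3 product=6

Answer: 6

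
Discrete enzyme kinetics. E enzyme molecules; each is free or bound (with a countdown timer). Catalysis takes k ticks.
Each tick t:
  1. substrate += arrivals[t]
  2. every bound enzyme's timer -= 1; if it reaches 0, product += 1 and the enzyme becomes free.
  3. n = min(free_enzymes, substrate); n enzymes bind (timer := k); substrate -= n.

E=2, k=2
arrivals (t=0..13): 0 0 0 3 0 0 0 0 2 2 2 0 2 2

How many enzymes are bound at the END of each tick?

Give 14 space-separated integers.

t=0: arr=0 -> substrate=0 bound=0 product=0
t=1: arr=0 -> substrate=0 bound=0 product=0
t=2: arr=0 -> substrate=0 bound=0 product=0
t=3: arr=3 -> substrate=1 bound=2 product=0
t=4: arr=0 -> substrate=1 bound=2 product=0
t=5: arr=0 -> substrate=0 bound=1 product=2
t=6: arr=0 -> substrate=0 bound=1 product=2
t=7: arr=0 -> substrate=0 bound=0 product=3
t=8: arr=2 -> substrate=0 bound=2 product=3
t=9: arr=2 -> substrate=2 bound=2 product=3
t=10: arr=2 -> substrate=2 bound=2 product=5
t=11: arr=0 -> substrate=2 bound=2 product=5
t=12: arr=2 -> substrate=2 bound=2 product=7
t=13: arr=2 -> substrate=4 bound=2 product=7

Answer: 0 0 0 2 2 1 1 0 2 2 2 2 2 2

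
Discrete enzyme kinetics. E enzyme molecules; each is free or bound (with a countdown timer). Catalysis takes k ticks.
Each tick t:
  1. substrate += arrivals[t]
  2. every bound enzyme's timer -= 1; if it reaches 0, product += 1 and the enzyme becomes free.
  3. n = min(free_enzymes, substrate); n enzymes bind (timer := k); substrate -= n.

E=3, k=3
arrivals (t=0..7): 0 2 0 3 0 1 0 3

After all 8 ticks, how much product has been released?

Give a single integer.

Answer: 5

Derivation:
t=0: arr=0 -> substrate=0 bound=0 product=0
t=1: arr=2 -> substrate=0 bound=2 product=0
t=2: arr=0 -> substrate=0 bound=2 product=0
t=3: arr=3 -> substrate=2 bound=3 product=0
t=4: arr=0 -> substrate=0 bound=3 product=2
t=5: arr=1 -> substrate=1 bound=3 product=2
t=6: arr=0 -> substrate=0 bound=3 product=3
t=7: arr=3 -> substrate=1 bound=3 product=5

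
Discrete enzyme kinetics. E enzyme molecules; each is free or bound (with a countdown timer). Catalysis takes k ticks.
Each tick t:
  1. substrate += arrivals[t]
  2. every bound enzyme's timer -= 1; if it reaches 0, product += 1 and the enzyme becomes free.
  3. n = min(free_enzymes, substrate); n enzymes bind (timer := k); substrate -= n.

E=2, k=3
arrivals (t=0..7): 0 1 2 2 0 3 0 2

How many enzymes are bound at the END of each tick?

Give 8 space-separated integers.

Answer: 0 1 2 2 2 2 2 2

Derivation:
t=0: arr=0 -> substrate=0 bound=0 product=0
t=1: arr=1 -> substrate=0 bound=1 product=0
t=2: arr=2 -> substrate=1 bound=2 product=0
t=3: arr=2 -> substrate=3 bound=2 product=0
t=4: arr=0 -> substrate=2 bound=2 product=1
t=5: arr=3 -> substrate=4 bound=2 product=2
t=6: arr=0 -> substrate=4 bound=2 product=2
t=7: arr=2 -> substrate=5 bound=2 product=3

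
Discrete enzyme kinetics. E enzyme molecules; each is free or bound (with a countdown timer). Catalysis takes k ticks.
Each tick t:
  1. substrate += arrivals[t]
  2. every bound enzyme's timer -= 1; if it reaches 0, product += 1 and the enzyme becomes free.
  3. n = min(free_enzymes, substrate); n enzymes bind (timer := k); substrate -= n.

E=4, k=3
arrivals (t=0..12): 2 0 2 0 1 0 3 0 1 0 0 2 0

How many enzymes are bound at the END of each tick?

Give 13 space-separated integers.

t=0: arr=2 -> substrate=0 bound=2 product=0
t=1: arr=0 -> substrate=0 bound=2 product=0
t=2: arr=2 -> substrate=0 bound=4 product=0
t=3: arr=0 -> substrate=0 bound=2 product=2
t=4: arr=1 -> substrate=0 bound=3 product=2
t=5: arr=0 -> substrate=0 bound=1 product=4
t=6: arr=3 -> substrate=0 bound=4 product=4
t=7: arr=0 -> substrate=0 bound=3 product=5
t=8: arr=1 -> substrate=0 bound=4 product=5
t=9: arr=0 -> substrate=0 bound=1 product=8
t=10: arr=0 -> substrate=0 bound=1 product=8
t=11: arr=2 -> substrate=0 bound=2 product=9
t=12: arr=0 -> substrate=0 bound=2 product=9

Answer: 2 2 4 2 3 1 4 3 4 1 1 2 2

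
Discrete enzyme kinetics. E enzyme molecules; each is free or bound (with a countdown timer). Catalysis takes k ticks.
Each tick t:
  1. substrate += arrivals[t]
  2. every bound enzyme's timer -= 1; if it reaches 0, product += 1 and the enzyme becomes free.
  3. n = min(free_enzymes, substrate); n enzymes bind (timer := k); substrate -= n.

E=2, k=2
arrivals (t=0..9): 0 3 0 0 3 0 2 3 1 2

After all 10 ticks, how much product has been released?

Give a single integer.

t=0: arr=0 -> substrate=0 bound=0 product=0
t=1: arr=3 -> substrate=1 bound=2 product=0
t=2: arr=0 -> substrate=1 bound=2 product=0
t=3: arr=0 -> substrate=0 bound=1 product=2
t=4: arr=3 -> substrate=2 bound=2 product=2
t=5: arr=0 -> substrate=1 bound=2 product=3
t=6: arr=2 -> substrate=2 bound=2 product=4
t=7: arr=3 -> substrate=4 bound=2 product=5
t=8: arr=1 -> substrate=4 bound=2 product=6
t=9: arr=2 -> substrate=5 bound=2 product=7

Answer: 7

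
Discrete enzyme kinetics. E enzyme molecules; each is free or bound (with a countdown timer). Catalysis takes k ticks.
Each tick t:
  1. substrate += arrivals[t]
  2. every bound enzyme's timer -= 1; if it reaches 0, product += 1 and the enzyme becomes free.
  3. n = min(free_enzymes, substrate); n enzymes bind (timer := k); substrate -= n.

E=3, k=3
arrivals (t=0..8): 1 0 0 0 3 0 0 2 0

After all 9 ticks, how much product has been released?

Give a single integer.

Answer: 4

Derivation:
t=0: arr=1 -> substrate=0 bound=1 product=0
t=1: arr=0 -> substrate=0 bound=1 product=0
t=2: arr=0 -> substrate=0 bound=1 product=0
t=3: arr=0 -> substrate=0 bound=0 product=1
t=4: arr=3 -> substrate=0 bound=3 product=1
t=5: arr=0 -> substrate=0 bound=3 product=1
t=6: arr=0 -> substrate=0 bound=3 product=1
t=7: arr=2 -> substrate=0 bound=2 product=4
t=8: arr=0 -> substrate=0 bound=2 product=4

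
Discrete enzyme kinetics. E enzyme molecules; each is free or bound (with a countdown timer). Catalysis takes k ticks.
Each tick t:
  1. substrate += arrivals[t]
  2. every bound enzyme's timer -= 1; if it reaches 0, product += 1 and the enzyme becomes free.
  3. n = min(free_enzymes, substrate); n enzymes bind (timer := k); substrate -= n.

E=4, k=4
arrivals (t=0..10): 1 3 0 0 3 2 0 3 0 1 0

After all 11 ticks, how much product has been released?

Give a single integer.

Answer: 8

Derivation:
t=0: arr=1 -> substrate=0 bound=1 product=0
t=1: arr=3 -> substrate=0 bound=4 product=0
t=2: arr=0 -> substrate=0 bound=4 product=0
t=3: arr=0 -> substrate=0 bound=4 product=0
t=4: arr=3 -> substrate=2 bound=4 product=1
t=5: arr=2 -> substrate=1 bound=4 product=4
t=6: arr=0 -> substrate=1 bound=4 product=4
t=7: arr=3 -> substrate=4 bound=4 product=4
t=8: arr=0 -> substrate=3 bound=4 product=5
t=9: arr=1 -> substrate=1 bound=4 product=8
t=10: arr=0 -> substrate=1 bound=4 product=8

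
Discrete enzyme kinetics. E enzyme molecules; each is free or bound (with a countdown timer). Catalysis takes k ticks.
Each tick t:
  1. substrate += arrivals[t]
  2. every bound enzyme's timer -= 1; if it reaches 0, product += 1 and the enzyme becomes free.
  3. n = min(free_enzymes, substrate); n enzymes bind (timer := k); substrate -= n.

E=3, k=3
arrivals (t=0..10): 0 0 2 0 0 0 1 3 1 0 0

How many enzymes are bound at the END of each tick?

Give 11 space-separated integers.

t=0: arr=0 -> substrate=0 bound=0 product=0
t=1: arr=0 -> substrate=0 bound=0 product=0
t=2: arr=2 -> substrate=0 bound=2 product=0
t=3: arr=0 -> substrate=0 bound=2 product=0
t=4: arr=0 -> substrate=0 bound=2 product=0
t=5: arr=0 -> substrate=0 bound=0 product=2
t=6: arr=1 -> substrate=0 bound=1 product=2
t=7: arr=3 -> substrate=1 bound=3 product=2
t=8: arr=1 -> substrate=2 bound=3 product=2
t=9: arr=0 -> substrate=1 bound=3 product=3
t=10: arr=0 -> substrate=0 bound=2 product=5

Answer: 0 0 2 2 2 0 1 3 3 3 2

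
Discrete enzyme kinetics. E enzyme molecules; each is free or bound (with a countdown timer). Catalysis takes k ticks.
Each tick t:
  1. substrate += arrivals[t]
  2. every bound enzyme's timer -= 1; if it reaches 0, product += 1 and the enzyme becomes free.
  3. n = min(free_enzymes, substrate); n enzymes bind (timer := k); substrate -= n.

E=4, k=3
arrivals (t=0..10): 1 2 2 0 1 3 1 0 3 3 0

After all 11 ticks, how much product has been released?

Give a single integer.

Answer: 10

Derivation:
t=0: arr=1 -> substrate=0 bound=1 product=0
t=1: arr=2 -> substrate=0 bound=3 product=0
t=2: arr=2 -> substrate=1 bound=4 product=0
t=3: arr=0 -> substrate=0 bound=4 product=1
t=4: arr=1 -> substrate=0 bound=3 product=3
t=5: arr=3 -> substrate=1 bound=4 product=4
t=6: arr=1 -> substrate=1 bound=4 product=5
t=7: arr=0 -> substrate=0 bound=4 product=6
t=8: arr=3 -> substrate=1 bound=4 product=8
t=9: arr=3 -> substrate=3 bound=4 product=9
t=10: arr=0 -> substrate=2 bound=4 product=10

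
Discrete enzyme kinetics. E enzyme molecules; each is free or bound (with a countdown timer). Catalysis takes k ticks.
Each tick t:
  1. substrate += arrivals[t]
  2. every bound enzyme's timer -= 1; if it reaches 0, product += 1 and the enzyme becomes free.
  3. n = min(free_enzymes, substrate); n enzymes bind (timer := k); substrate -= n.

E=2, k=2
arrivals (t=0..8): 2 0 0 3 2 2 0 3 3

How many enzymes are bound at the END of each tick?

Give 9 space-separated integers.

t=0: arr=2 -> substrate=0 bound=2 product=0
t=1: arr=0 -> substrate=0 bound=2 product=0
t=2: arr=0 -> substrate=0 bound=0 product=2
t=3: arr=3 -> substrate=1 bound=2 product=2
t=4: arr=2 -> substrate=3 bound=2 product=2
t=5: arr=2 -> substrate=3 bound=2 product=4
t=6: arr=0 -> substrate=3 bound=2 product=4
t=7: arr=3 -> substrate=4 bound=2 product=6
t=8: arr=3 -> substrate=7 bound=2 product=6

Answer: 2 2 0 2 2 2 2 2 2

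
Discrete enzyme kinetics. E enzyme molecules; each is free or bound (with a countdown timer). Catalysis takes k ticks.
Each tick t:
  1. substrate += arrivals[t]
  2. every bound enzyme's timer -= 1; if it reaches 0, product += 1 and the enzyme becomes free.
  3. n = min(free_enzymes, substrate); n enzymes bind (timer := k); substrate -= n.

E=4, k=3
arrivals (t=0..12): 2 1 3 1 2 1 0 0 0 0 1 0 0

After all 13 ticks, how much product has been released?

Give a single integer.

Answer: 10

Derivation:
t=0: arr=2 -> substrate=0 bound=2 product=0
t=1: arr=1 -> substrate=0 bound=3 product=0
t=2: arr=3 -> substrate=2 bound=4 product=0
t=3: arr=1 -> substrate=1 bound=4 product=2
t=4: arr=2 -> substrate=2 bound=4 product=3
t=5: arr=1 -> substrate=2 bound=4 product=4
t=6: arr=0 -> substrate=0 bound=4 product=6
t=7: arr=0 -> substrate=0 bound=3 product=7
t=8: arr=0 -> substrate=0 bound=2 product=8
t=9: arr=0 -> substrate=0 bound=0 product=10
t=10: arr=1 -> substrate=0 bound=1 product=10
t=11: arr=0 -> substrate=0 bound=1 product=10
t=12: arr=0 -> substrate=0 bound=1 product=10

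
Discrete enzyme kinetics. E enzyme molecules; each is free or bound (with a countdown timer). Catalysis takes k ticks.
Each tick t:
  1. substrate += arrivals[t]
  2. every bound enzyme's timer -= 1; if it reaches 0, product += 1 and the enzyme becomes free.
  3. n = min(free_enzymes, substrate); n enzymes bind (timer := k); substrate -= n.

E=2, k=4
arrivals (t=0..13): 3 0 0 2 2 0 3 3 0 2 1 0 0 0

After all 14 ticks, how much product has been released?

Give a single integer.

Answer: 6

Derivation:
t=0: arr=3 -> substrate=1 bound=2 product=0
t=1: arr=0 -> substrate=1 bound=2 product=0
t=2: arr=0 -> substrate=1 bound=2 product=0
t=3: arr=2 -> substrate=3 bound=2 product=0
t=4: arr=2 -> substrate=3 bound=2 product=2
t=5: arr=0 -> substrate=3 bound=2 product=2
t=6: arr=3 -> substrate=6 bound=2 product=2
t=7: arr=3 -> substrate=9 bound=2 product=2
t=8: arr=0 -> substrate=7 bound=2 product=4
t=9: arr=2 -> substrate=9 bound=2 product=4
t=10: arr=1 -> substrate=10 bound=2 product=4
t=11: arr=0 -> substrate=10 bound=2 product=4
t=12: arr=0 -> substrate=8 bound=2 product=6
t=13: arr=0 -> substrate=8 bound=2 product=6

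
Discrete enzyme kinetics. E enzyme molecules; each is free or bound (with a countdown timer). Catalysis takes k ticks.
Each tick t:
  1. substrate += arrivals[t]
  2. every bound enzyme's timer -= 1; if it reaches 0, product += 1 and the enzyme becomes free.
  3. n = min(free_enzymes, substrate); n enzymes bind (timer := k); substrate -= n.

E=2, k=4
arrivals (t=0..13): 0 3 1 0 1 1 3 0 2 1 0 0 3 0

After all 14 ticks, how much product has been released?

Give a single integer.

t=0: arr=0 -> substrate=0 bound=0 product=0
t=1: arr=3 -> substrate=1 bound=2 product=0
t=2: arr=1 -> substrate=2 bound=2 product=0
t=3: arr=0 -> substrate=2 bound=2 product=0
t=4: arr=1 -> substrate=3 bound=2 product=0
t=5: arr=1 -> substrate=2 bound=2 product=2
t=6: arr=3 -> substrate=5 bound=2 product=2
t=7: arr=0 -> substrate=5 bound=2 product=2
t=8: arr=2 -> substrate=7 bound=2 product=2
t=9: arr=1 -> substrate=6 bound=2 product=4
t=10: arr=0 -> substrate=6 bound=2 product=4
t=11: arr=0 -> substrate=6 bound=2 product=4
t=12: arr=3 -> substrate=9 bound=2 product=4
t=13: arr=0 -> substrate=7 bound=2 product=6

Answer: 6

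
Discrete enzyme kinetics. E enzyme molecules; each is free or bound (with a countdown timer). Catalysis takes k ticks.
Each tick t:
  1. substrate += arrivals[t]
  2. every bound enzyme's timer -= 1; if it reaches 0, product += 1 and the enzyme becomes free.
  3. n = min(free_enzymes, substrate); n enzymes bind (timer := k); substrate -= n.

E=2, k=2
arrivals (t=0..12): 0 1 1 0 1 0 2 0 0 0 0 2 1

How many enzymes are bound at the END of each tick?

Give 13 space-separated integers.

t=0: arr=0 -> substrate=0 bound=0 product=0
t=1: arr=1 -> substrate=0 bound=1 product=0
t=2: arr=1 -> substrate=0 bound=2 product=0
t=3: arr=0 -> substrate=0 bound=1 product=1
t=4: arr=1 -> substrate=0 bound=1 product=2
t=5: arr=0 -> substrate=0 bound=1 product=2
t=6: arr=2 -> substrate=0 bound=2 product=3
t=7: arr=0 -> substrate=0 bound=2 product=3
t=8: arr=0 -> substrate=0 bound=0 product=5
t=9: arr=0 -> substrate=0 bound=0 product=5
t=10: arr=0 -> substrate=0 bound=0 product=5
t=11: arr=2 -> substrate=0 bound=2 product=5
t=12: arr=1 -> substrate=1 bound=2 product=5

Answer: 0 1 2 1 1 1 2 2 0 0 0 2 2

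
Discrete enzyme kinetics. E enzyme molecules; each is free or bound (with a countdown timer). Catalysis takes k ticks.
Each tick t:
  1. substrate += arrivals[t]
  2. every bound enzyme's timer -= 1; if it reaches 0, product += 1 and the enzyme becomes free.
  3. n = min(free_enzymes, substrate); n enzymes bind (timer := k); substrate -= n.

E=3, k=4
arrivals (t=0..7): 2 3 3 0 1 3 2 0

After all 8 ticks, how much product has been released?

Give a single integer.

Answer: 3

Derivation:
t=0: arr=2 -> substrate=0 bound=2 product=0
t=1: arr=3 -> substrate=2 bound=3 product=0
t=2: arr=3 -> substrate=5 bound=3 product=0
t=3: arr=0 -> substrate=5 bound=3 product=0
t=4: arr=1 -> substrate=4 bound=3 product=2
t=5: arr=3 -> substrate=6 bound=3 product=3
t=6: arr=2 -> substrate=8 bound=3 product=3
t=7: arr=0 -> substrate=8 bound=3 product=3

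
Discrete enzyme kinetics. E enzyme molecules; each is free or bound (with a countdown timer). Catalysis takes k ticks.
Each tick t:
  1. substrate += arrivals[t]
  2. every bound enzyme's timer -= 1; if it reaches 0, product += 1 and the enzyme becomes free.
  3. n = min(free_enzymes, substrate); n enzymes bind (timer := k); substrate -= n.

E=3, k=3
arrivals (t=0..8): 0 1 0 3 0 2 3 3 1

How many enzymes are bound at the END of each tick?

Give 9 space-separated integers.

Answer: 0 1 1 3 3 3 3 3 3

Derivation:
t=0: arr=0 -> substrate=0 bound=0 product=0
t=1: arr=1 -> substrate=0 bound=1 product=0
t=2: arr=0 -> substrate=0 bound=1 product=0
t=3: arr=3 -> substrate=1 bound=3 product=0
t=4: arr=0 -> substrate=0 bound=3 product=1
t=5: arr=2 -> substrate=2 bound=3 product=1
t=6: arr=3 -> substrate=3 bound=3 product=3
t=7: arr=3 -> substrate=5 bound=3 product=4
t=8: arr=1 -> substrate=6 bound=3 product=4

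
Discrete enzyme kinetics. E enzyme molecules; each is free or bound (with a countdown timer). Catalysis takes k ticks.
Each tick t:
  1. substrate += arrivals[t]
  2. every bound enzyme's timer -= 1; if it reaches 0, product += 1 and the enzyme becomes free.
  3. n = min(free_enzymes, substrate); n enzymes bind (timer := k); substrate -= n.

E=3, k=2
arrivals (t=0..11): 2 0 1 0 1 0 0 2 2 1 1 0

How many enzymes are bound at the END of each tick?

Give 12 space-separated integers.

t=0: arr=2 -> substrate=0 bound=2 product=0
t=1: arr=0 -> substrate=0 bound=2 product=0
t=2: arr=1 -> substrate=0 bound=1 product=2
t=3: arr=0 -> substrate=0 bound=1 product=2
t=4: arr=1 -> substrate=0 bound=1 product=3
t=5: arr=0 -> substrate=0 bound=1 product=3
t=6: arr=0 -> substrate=0 bound=0 product=4
t=7: arr=2 -> substrate=0 bound=2 product=4
t=8: arr=2 -> substrate=1 bound=3 product=4
t=9: arr=1 -> substrate=0 bound=3 product=6
t=10: arr=1 -> substrate=0 bound=3 product=7
t=11: arr=0 -> substrate=0 bound=1 product=9

Answer: 2 2 1 1 1 1 0 2 3 3 3 1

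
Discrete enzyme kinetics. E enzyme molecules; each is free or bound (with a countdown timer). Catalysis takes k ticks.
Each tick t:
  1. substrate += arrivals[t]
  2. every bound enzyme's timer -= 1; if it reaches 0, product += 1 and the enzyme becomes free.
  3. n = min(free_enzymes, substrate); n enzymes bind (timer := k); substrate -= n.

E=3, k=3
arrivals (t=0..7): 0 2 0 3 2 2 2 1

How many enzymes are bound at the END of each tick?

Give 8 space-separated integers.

Answer: 0 2 2 3 3 3 3 3

Derivation:
t=0: arr=0 -> substrate=0 bound=0 product=0
t=1: arr=2 -> substrate=0 bound=2 product=0
t=2: arr=0 -> substrate=0 bound=2 product=0
t=3: arr=3 -> substrate=2 bound=3 product=0
t=4: arr=2 -> substrate=2 bound=3 product=2
t=5: arr=2 -> substrate=4 bound=3 product=2
t=6: arr=2 -> substrate=5 bound=3 product=3
t=7: arr=1 -> substrate=4 bound=3 product=5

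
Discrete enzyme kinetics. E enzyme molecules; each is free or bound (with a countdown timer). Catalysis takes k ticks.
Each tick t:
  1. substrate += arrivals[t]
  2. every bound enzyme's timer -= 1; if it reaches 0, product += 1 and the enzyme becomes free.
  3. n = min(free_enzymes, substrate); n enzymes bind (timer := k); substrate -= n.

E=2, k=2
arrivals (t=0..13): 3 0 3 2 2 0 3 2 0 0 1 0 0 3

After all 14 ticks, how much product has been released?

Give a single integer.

t=0: arr=3 -> substrate=1 bound=2 product=0
t=1: arr=0 -> substrate=1 bound=2 product=0
t=2: arr=3 -> substrate=2 bound=2 product=2
t=3: arr=2 -> substrate=4 bound=2 product=2
t=4: arr=2 -> substrate=4 bound=2 product=4
t=5: arr=0 -> substrate=4 bound=2 product=4
t=6: arr=3 -> substrate=5 bound=2 product=6
t=7: arr=2 -> substrate=7 bound=2 product=6
t=8: arr=0 -> substrate=5 bound=2 product=8
t=9: arr=0 -> substrate=5 bound=2 product=8
t=10: arr=1 -> substrate=4 bound=2 product=10
t=11: arr=0 -> substrate=4 bound=2 product=10
t=12: arr=0 -> substrate=2 bound=2 product=12
t=13: arr=3 -> substrate=5 bound=2 product=12

Answer: 12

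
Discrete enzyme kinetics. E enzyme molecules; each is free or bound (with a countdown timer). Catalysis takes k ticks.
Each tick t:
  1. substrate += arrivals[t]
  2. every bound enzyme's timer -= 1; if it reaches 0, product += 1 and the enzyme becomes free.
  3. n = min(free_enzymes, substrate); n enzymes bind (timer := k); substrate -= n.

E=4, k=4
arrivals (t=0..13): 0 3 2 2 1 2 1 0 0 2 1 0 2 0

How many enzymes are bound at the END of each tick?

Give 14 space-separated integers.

t=0: arr=0 -> substrate=0 bound=0 product=0
t=1: arr=3 -> substrate=0 bound=3 product=0
t=2: arr=2 -> substrate=1 bound=4 product=0
t=3: arr=2 -> substrate=3 bound=4 product=0
t=4: arr=1 -> substrate=4 bound=4 product=0
t=5: arr=2 -> substrate=3 bound=4 product=3
t=6: arr=1 -> substrate=3 bound=4 product=4
t=7: arr=0 -> substrate=3 bound=4 product=4
t=8: arr=0 -> substrate=3 bound=4 product=4
t=9: arr=2 -> substrate=2 bound=4 product=7
t=10: arr=1 -> substrate=2 bound=4 product=8
t=11: arr=0 -> substrate=2 bound=4 product=8
t=12: arr=2 -> substrate=4 bound=4 product=8
t=13: arr=0 -> substrate=1 bound=4 product=11

Answer: 0 3 4 4 4 4 4 4 4 4 4 4 4 4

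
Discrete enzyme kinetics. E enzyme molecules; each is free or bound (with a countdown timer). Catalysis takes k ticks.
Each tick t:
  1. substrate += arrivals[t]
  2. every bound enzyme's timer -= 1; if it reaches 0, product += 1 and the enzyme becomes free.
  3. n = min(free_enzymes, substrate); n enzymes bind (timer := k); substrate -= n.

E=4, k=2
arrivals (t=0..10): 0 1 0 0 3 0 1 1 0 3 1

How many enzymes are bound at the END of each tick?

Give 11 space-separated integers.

t=0: arr=0 -> substrate=0 bound=0 product=0
t=1: arr=1 -> substrate=0 bound=1 product=0
t=2: arr=0 -> substrate=0 bound=1 product=0
t=3: arr=0 -> substrate=0 bound=0 product=1
t=4: arr=3 -> substrate=0 bound=3 product=1
t=5: arr=0 -> substrate=0 bound=3 product=1
t=6: arr=1 -> substrate=0 bound=1 product=4
t=7: arr=1 -> substrate=0 bound=2 product=4
t=8: arr=0 -> substrate=0 bound=1 product=5
t=9: arr=3 -> substrate=0 bound=3 product=6
t=10: arr=1 -> substrate=0 bound=4 product=6

Answer: 0 1 1 0 3 3 1 2 1 3 4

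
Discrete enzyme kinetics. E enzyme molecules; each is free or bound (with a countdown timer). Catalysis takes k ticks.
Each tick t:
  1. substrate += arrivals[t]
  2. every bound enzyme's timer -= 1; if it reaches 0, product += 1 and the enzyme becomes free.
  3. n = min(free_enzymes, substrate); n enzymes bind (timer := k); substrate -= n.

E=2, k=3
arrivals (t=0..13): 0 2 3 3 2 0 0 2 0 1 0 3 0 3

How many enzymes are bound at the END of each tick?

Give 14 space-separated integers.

t=0: arr=0 -> substrate=0 bound=0 product=0
t=1: arr=2 -> substrate=0 bound=2 product=0
t=2: arr=3 -> substrate=3 bound=2 product=0
t=3: arr=3 -> substrate=6 bound=2 product=0
t=4: arr=2 -> substrate=6 bound=2 product=2
t=5: arr=0 -> substrate=6 bound=2 product=2
t=6: arr=0 -> substrate=6 bound=2 product=2
t=7: arr=2 -> substrate=6 bound=2 product=4
t=8: arr=0 -> substrate=6 bound=2 product=4
t=9: arr=1 -> substrate=7 bound=2 product=4
t=10: arr=0 -> substrate=5 bound=2 product=6
t=11: arr=3 -> substrate=8 bound=2 product=6
t=12: arr=0 -> substrate=8 bound=2 product=6
t=13: arr=3 -> substrate=9 bound=2 product=8

Answer: 0 2 2 2 2 2 2 2 2 2 2 2 2 2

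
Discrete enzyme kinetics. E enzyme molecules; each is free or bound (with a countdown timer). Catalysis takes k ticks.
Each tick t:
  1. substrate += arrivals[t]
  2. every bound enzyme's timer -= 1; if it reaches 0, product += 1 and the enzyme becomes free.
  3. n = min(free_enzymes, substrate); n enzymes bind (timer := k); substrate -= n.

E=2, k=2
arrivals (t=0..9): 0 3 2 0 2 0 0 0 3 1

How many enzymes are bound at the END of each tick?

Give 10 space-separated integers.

Answer: 0 2 2 2 2 2 2 1 2 2

Derivation:
t=0: arr=0 -> substrate=0 bound=0 product=0
t=1: arr=3 -> substrate=1 bound=2 product=0
t=2: arr=2 -> substrate=3 bound=2 product=0
t=3: arr=0 -> substrate=1 bound=2 product=2
t=4: arr=2 -> substrate=3 bound=2 product=2
t=5: arr=0 -> substrate=1 bound=2 product=4
t=6: arr=0 -> substrate=1 bound=2 product=4
t=7: arr=0 -> substrate=0 bound=1 product=6
t=8: arr=3 -> substrate=2 bound=2 product=6
t=9: arr=1 -> substrate=2 bound=2 product=7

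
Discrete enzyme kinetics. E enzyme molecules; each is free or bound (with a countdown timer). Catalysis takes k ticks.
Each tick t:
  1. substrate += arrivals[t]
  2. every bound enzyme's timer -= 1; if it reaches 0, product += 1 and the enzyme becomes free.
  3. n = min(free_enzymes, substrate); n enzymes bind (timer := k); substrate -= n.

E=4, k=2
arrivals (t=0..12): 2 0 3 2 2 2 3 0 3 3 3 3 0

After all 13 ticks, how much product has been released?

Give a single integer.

Answer: 21

Derivation:
t=0: arr=2 -> substrate=0 bound=2 product=0
t=1: arr=0 -> substrate=0 bound=2 product=0
t=2: arr=3 -> substrate=0 bound=3 product=2
t=3: arr=2 -> substrate=1 bound=4 product=2
t=4: arr=2 -> substrate=0 bound=4 product=5
t=5: arr=2 -> substrate=1 bound=4 product=6
t=6: arr=3 -> substrate=1 bound=4 product=9
t=7: arr=0 -> substrate=0 bound=4 product=10
t=8: arr=3 -> substrate=0 bound=4 product=13
t=9: arr=3 -> substrate=2 bound=4 product=14
t=10: arr=3 -> substrate=2 bound=4 product=17
t=11: arr=3 -> substrate=4 bound=4 product=18
t=12: arr=0 -> substrate=1 bound=4 product=21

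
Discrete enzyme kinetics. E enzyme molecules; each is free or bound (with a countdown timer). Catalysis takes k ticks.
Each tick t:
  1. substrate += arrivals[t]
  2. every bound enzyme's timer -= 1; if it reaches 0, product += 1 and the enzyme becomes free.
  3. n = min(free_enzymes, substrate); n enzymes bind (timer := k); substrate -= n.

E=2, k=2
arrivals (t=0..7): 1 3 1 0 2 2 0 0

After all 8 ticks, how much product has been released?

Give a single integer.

t=0: arr=1 -> substrate=0 bound=1 product=0
t=1: arr=3 -> substrate=2 bound=2 product=0
t=2: arr=1 -> substrate=2 bound=2 product=1
t=3: arr=0 -> substrate=1 bound=2 product=2
t=4: arr=2 -> substrate=2 bound=2 product=3
t=5: arr=2 -> substrate=3 bound=2 product=4
t=6: arr=0 -> substrate=2 bound=2 product=5
t=7: arr=0 -> substrate=1 bound=2 product=6

Answer: 6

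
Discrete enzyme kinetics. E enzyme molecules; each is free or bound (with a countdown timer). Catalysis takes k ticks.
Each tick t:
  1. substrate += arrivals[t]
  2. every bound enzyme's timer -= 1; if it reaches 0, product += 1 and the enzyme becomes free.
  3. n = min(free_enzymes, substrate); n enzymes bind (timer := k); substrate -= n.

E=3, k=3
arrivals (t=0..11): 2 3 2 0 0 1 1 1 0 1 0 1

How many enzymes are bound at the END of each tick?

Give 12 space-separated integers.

t=0: arr=2 -> substrate=0 bound=2 product=0
t=1: arr=3 -> substrate=2 bound=3 product=0
t=2: arr=2 -> substrate=4 bound=3 product=0
t=3: arr=0 -> substrate=2 bound=3 product=2
t=4: arr=0 -> substrate=1 bound=3 product=3
t=5: arr=1 -> substrate=2 bound=3 product=3
t=6: arr=1 -> substrate=1 bound=3 product=5
t=7: arr=1 -> substrate=1 bound=3 product=6
t=8: arr=0 -> substrate=1 bound=3 product=6
t=9: arr=1 -> substrate=0 bound=3 product=8
t=10: arr=0 -> substrate=0 bound=2 product=9
t=11: arr=1 -> substrate=0 bound=3 product=9

Answer: 2 3 3 3 3 3 3 3 3 3 2 3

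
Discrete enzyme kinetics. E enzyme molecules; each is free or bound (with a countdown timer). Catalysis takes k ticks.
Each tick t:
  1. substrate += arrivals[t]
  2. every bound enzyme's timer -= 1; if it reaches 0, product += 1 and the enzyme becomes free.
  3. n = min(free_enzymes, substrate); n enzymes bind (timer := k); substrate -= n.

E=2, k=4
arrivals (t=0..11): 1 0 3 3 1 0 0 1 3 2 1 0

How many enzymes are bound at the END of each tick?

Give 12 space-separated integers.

Answer: 1 1 2 2 2 2 2 2 2 2 2 2

Derivation:
t=0: arr=1 -> substrate=0 bound=1 product=0
t=1: arr=0 -> substrate=0 bound=1 product=0
t=2: arr=3 -> substrate=2 bound=2 product=0
t=3: arr=3 -> substrate=5 bound=2 product=0
t=4: arr=1 -> substrate=5 bound=2 product=1
t=5: arr=0 -> substrate=5 bound=2 product=1
t=6: arr=0 -> substrate=4 bound=2 product=2
t=7: arr=1 -> substrate=5 bound=2 product=2
t=8: arr=3 -> substrate=7 bound=2 product=3
t=9: arr=2 -> substrate=9 bound=2 product=3
t=10: arr=1 -> substrate=9 bound=2 product=4
t=11: arr=0 -> substrate=9 bound=2 product=4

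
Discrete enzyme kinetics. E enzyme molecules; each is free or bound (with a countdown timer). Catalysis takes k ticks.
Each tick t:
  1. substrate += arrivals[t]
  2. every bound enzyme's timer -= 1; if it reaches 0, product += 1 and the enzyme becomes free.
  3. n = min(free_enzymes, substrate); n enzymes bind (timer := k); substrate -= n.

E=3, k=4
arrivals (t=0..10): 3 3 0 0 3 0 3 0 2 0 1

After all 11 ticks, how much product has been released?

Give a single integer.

t=0: arr=3 -> substrate=0 bound=3 product=0
t=1: arr=3 -> substrate=3 bound=3 product=0
t=2: arr=0 -> substrate=3 bound=3 product=0
t=3: arr=0 -> substrate=3 bound=3 product=0
t=4: arr=3 -> substrate=3 bound=3 product=3
t=5: arr=0 -> substrate=3 bound=3 product=3
t=6: arr=3 -> substrate=6 bound=3 product=3
t=7: arr=0 -> substrate=6 bound=3 product=3
t=8: arr=2 -> substrate=5 bound=3 product=6
t=9: arr=0 -> substrate=5 bound=3 product=6
t=10: arr=1 -> substrate=6 bound=3 product=6

Answer: 6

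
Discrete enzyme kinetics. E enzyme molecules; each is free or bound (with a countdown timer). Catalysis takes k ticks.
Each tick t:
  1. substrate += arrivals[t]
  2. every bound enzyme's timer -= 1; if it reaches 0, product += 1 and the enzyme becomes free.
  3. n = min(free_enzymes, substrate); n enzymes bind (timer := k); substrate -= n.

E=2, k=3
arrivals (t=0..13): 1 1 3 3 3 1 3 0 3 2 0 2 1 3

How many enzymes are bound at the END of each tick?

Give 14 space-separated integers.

Answer: 1 2 2 2 2 2 2 2 2 2 2 2 2 2

Derivation:
t=0: arr=1 -> substrate=0 bound=1 product=0
t=1: arr=1 -> substrate=0 bound=2 product=0
t=2: arr=3 -> substrate=3 bound=2 product=0
t=3: arr=3 -> substrate=5 bound=2 product=1
t=4: arr=3 -> substrate=7 bound=2 product=2
t=5: arr=1 -> substrate=8 bound=2 product=2
t=6: arr=3 -> substrate=10 bound=2 product=3
t=7: arr=0 -> substrate=9 bound=2 product=4
t=8: arr=3 -> substrate=12 bound=2 product=4
t=9: arr=2 -> substrate=13 bound=2 product=5
t=10: arr=0 -> substrate=12 bound=2 product=6
t=11: arr=2 -> substrate=14 bound=2 product=6
t=12: arr=1 -> substrate=14 bound=2 product=7
t=13: arr=3 -> substrate=16 bound=2 product=8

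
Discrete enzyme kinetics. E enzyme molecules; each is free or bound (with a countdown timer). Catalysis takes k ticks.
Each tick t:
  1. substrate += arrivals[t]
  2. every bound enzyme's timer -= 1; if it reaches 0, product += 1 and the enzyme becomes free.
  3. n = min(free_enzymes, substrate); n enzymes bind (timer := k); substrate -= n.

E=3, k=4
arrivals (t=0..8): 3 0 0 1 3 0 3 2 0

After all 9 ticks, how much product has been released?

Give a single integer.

Answer: 6

Derivation:
t=0: arr=3 -> substrate=0 bound=3 product=0
t=1: arr=0 -> substrate=0 bound=3 product=0
t=2: arr=0 -> substrate=0 bound=3 product=0
t=3: arr=1 -> substrate=1 bound=3 product=0
t=4: arr=3 -> substrate=1 bound=3 product=3
t=5: arr=0 -> substrate=1 bound=3 product=3
t=6: arr=3 -> substrate=4 bound=3 product=3
t=7: arr=2 -> substrate=6 bound=3 product=3
t=8: arr=0 -> substrate=3 bound=3 product=6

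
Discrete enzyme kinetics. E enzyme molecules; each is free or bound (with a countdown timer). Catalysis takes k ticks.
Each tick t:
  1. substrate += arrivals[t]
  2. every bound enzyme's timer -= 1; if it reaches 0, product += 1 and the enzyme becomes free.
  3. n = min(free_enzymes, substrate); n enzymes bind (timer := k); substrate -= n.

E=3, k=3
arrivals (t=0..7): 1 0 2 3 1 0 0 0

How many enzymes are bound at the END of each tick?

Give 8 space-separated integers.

t=0: arr=1 -> substrate=0 bound=1 product=0
t=1: arr=0 -> substrate=0 bound=1 product=0
t=2: arr=2 -> substrate=0 bound=3 product=0
t=3: arr=3 -> substrate=2 bound=3 product=1
t=4: arr=1 -> substrate=3 bound=3 product=1
t=5: arr=0 -> substrate=1 bound=3 product=3
t=6: arr=0 -> substrate=0 bound=3 product=4
t=7: arr=0 -> substrate=0 bound=3 product=4

Answer: 1 1 3 3 3 3 3 3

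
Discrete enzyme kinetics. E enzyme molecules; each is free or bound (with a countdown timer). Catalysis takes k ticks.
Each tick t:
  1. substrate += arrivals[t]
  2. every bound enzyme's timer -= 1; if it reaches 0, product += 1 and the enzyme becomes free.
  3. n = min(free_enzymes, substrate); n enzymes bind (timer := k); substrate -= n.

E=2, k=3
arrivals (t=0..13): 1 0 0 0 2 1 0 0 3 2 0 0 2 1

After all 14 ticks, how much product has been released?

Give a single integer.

Answer: 6

Derivation:
t=0: arr=1 -> substrate=0 bound=1 product=0
t=1: arr=0 -> substrate=0 bound=1 product=0
t=2: arr=0 -> substrate=0 bound=1 product=0
t=3: arr=0 -> substrate=0 bound=0 product=1
t=4: arr=2 -> substrate=0 bound=2 product=1
t=5: arr=1 -> substrate=1 bound=2 product=1
t=6: arr=0 -> substrate=1 bound=2 product=1
t=7: arr=0 -> substrate=0 bound=1 product=3
t=8: arr=3 -> substrate=2 bound=2 product=3
t=9: arr=2 -> substrate=4 bound=2 product=3
t=10: arr=0 -> substrate=3 bound=2 product=4
t=11: arr=0 -> substrate=2 bound=2 product=5
t=12: arr=2 -> substrate=4 bound=2 product=5
t=13: arr=1 -> substrate=4 bound=2 product=6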